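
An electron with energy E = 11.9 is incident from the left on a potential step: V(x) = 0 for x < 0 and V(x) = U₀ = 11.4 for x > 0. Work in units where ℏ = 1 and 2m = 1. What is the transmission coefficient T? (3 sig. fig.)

T = 0.565

The wavenumbers are k₁ = √(2mE)/ℏ = 3.450 on the left and k₂ = √(2m(E − U₀))/ℏ = 0.7071 on the right.
Matching ψ and ψ′ at x = 0 gives r = (k₁ − k₂)/(k₁ + k₂), so R = r² = 0.4353 and T = 1 − R = 0.5647.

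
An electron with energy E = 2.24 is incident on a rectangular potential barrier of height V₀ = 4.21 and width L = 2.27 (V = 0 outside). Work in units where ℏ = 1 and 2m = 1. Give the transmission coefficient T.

Since E < V₀ the interior solution is evanescent with decay constant κ = √(2m(V₀ − E))/ℏ = 1.404.
κL = 3.186, sinh(κL) = 12.08.
Matching ψ, ψ′ at both faces gives T = [1 + V₀² sinh²(κL) / (4E(V₀ − E))]⁻¹ = 1/147.4 = 0.00678.

T = 0.00678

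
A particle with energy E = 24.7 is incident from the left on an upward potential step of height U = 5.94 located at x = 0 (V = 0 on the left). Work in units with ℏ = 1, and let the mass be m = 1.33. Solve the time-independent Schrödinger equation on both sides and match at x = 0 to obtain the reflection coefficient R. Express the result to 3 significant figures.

The wavenumbers are k₁ = √(2mE)/ℏ = 8.106 on the left and k₂ = √(2m(E − U))/ℏ = 7.064 on the right.
Continuity of ψ and ψ′ at the step yields the reflection amplitude r = (k₁ − k₂)/(k₁ + k₂) = 0.06866; thus R = |r|² = 0.004714, T = 0.9953.

R = 0.00471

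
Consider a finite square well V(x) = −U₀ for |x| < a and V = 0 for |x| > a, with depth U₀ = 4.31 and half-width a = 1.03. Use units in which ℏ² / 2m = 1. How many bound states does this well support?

The dimensionless depth is z₀ = a√(2mU₀)/ℏ = 1.03 × √(4.310) = 2.138.
A new bound state (alternating even/odd) appears each time z₀ passes a multiple of π/2, so N = ⌊2z₀/π⌋ + 1 = ⌊1.361⌋ + 1 = 2.

N = 2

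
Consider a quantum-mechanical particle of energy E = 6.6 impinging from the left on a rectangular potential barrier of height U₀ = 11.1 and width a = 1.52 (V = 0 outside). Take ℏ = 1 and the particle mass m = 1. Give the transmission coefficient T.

T = 0.000422

E < U₀: inside the barrier ψ ∝ e^{±κx} with κ = √(2m(U₀ − E))/ℏ = 3.000.
κa = 4.560, sinh(κa) = 47.79.
The exact tunnelling result is T⁻¹ = 1 + U₀² sinh²(κa) / [4E(U₀ − E)] = 2369, so T = 0.000422.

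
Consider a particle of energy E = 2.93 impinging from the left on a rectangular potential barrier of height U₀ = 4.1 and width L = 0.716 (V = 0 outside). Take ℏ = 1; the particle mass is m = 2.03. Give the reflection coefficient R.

E < U₀: inside the barrier ψ ∝ e^{±κx} with κ = √(2m(U₀ − E))/ℏ = 2.179.
κL = 1.561, sinh(κL) = 2.276.
Matching ψ, ψ′ at both faces gives T = [1 + U₀² sinh²(κL) / (4E(U₀ − E))]⁻¹ = 1/7.348 = 0.136.
R = 1 − T = 0.864.

R = 0.864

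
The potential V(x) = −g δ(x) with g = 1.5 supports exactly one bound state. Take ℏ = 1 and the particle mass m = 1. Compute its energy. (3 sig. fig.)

E = -1.13

For x ≠ 0 the bound state is ψ ∝ e^{−κ|x|}; integrating the TISE across the delta gives the cusp condition 2κ = 2mg/ℏ², so κ = 1.500.
Then E = −ℏ²κ²/(2m) = −mg²/(2ℏ²) = -1.125.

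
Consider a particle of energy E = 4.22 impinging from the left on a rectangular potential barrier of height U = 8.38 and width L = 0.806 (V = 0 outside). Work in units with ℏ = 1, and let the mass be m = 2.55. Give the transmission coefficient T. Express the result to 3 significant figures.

E < U: inside the barrier ψ ∝ e^{±κx} with κ = √(2m(U − E))/ℏ = 4.606.
κL = 3.713, sinh(κL) = 20.47.
The exact tunnelling result is T⁻¹ = 1 + U² sinh²(κL) / [4E(U − E)] = 419.9, so T = 0.00238.

T = 0.00238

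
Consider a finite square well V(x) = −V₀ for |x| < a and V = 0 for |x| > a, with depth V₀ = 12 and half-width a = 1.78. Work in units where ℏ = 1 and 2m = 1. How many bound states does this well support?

N = 4

The dimensionless depth is z₀ = a√(2mV₀)/ℏ = 1.78 × √(12.00) = 6.166.
A new bound state (alternating even/odd) appears each time z₀ passes a multiple of π/2, so N = ⌊2z₀/π⌋ + 1 = ⌊3.925⌋ + 1 = 4.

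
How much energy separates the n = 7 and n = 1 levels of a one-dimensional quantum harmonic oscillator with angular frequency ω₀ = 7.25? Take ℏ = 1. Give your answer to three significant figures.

ΔE = 43.5

E_n = ℏω₀(n + ½), so ΔE = (7 − 1) ℏω₀ = 6 × 7.25 = 43.50.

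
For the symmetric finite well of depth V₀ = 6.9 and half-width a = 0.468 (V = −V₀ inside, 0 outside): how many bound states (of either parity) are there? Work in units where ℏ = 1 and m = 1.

N = 2

Define the well-strength parameter z₀ = (a/ℏ)√(2mV₀) = 0.468 × √(2·1·6.9) = 1.739.
The even/odd transcendental equations gain one root per π/2 in z₀, giving N = 1 + ⌊2z₀/π⌋ = 1 + ⌊1.107⌋ = 2.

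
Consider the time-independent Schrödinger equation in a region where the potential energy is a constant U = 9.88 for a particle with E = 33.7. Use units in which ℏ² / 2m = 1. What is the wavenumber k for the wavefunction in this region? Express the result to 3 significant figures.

With E > U the solution is oscillatory, ψ ∝ e^{±ikx} with k = √(2m(E − U))/ℏ.
k = √(2 × 0.5 × 23.82) = 4.881.

k = 4.88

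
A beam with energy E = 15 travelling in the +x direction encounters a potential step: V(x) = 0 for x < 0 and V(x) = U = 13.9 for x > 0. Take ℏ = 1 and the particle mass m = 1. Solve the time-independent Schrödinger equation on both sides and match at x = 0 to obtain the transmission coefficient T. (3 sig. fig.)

The wavenumbers are k₁ = √(2mE)/ℏ = 5.477 on the left and k₂ = √(2m(E − U))/ℏ = 1.483 on the right.
Continuity of ψ and ψ′ at the step yields the reflection amplitude r = (k₁ − k₂)/(k₁ + k₂) = 0.5738; thus R = |r|² = 0.3293, T = 0.6707.

T = 0.671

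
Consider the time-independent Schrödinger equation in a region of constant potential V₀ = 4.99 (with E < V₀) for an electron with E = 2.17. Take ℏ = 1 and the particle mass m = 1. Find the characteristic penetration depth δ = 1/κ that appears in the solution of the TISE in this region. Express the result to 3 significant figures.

δ = 0.421

Since E < V₀ the TISE in this region is ψ'' = κ²ψ with κ = √(2m(V₀ − E))/ℏ.
κ = √(2 × 1 × 2.82) = 2.375. The penetration depth is δ = 1/κ = 0.421.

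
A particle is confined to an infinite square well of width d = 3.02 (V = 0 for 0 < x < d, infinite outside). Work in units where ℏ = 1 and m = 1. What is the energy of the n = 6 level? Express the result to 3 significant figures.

E = 19.5

The infinite-well eigenfunctions ψ_n = √(2/d) sin(nπx/d) vanish at both walls, giving E_n = n²π²ℏ²/(2md²).
E_6 = 6² × π² / (2 × 1 × 3.02²) = 19.48.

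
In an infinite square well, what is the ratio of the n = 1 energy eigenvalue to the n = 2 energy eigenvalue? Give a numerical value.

E_n = n²π²ℏ²/(2mL²) so the ratio is n₂²/n₁² = 1/4 = 0.25.

0.25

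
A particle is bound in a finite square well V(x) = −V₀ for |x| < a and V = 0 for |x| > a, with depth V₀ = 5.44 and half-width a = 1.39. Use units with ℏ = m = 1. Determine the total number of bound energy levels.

Define the well-strength parameter z₀ = (a/ℏ)√(2mV₀) = 1.39 × √(2·1·5.44) = 4.585.
A new bound state (alternating even/odd) appears each time z₀ passes a multiple of π/2, so N = ⌊2z₀/π⌋ + 1 = ⌊2.919⌋ + 1 = 3.

N = 3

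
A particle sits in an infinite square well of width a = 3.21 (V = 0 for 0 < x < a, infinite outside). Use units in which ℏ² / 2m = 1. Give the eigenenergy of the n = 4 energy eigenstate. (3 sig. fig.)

E = 15.3

Requiring ψ(0) = ψ(a) = 0 quantises k = nπ/a, hence E_n = ℏ²k²/2m = n²π²ℏ²/(2ma²).
E_4 = 4² × π² / (2 × 0.5 × 3.21²) = 15.33.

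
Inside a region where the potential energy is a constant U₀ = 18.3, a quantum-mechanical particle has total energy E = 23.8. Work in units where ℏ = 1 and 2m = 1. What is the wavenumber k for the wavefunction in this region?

With E > U₀ the solution is oscillatory, ψ ∝ e^{±ikx} with k = √(2m(E − U₀))/ℏ.
k = √(2 × 0.5 × 5.5) = 2.345.

k = 2.35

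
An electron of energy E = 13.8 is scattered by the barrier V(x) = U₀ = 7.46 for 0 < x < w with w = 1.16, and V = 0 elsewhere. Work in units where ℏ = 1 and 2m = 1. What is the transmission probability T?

E > U₀: inside the barrier k₂ = √(2m(E − U₀))/ℏ = 2.518, k₂w = 2.921.
Matching at both interfaces gives T⁻¹ = 1 + U₀² sin²(k₂w) / [4E(E − U₀)] = 1.008, hence T = 0.992.

T = 0.992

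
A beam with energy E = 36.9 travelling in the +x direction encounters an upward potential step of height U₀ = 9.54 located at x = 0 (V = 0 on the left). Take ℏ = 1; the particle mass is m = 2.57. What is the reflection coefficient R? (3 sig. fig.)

R = 0.00557

On each side the TISE gives plane waves with k = √(2m(E − V))/ℏ: k₁ = √(2·2.57·36.9) = 13.77, k₂ = √(2·2.57·27.36) = 11.86.
Matching ψ and ψ′ at x = 0 gives r = (k₁ − k₂)/(k₁ + k₂), so R = r² = 0.005572 and T = 1 − R = 0.9944.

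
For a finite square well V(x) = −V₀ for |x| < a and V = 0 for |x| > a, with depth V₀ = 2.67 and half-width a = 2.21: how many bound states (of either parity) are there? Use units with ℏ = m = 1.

N = 4

The dimensionless depth is z₀ = a√(2mV₀)/ℏ = 2.21 × √(5.340) = 5.107.
The even/odd transcendental equations gain one root per π/2 in z₀, giving N = 1 + ⌊2z₀/π⌋ = 1 + ⌊3.251⌋ = 4.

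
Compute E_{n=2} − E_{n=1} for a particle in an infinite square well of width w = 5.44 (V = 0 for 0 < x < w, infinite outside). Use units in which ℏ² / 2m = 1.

ΔE = 1.00

E_n = n²π²ℏ²/(2mw²), so ΔE = (2² − 1²) π²ℏ²/(2mw²).
ΔE = 3 × π² / (2 × 0.5 × 5.44²) = 1.001.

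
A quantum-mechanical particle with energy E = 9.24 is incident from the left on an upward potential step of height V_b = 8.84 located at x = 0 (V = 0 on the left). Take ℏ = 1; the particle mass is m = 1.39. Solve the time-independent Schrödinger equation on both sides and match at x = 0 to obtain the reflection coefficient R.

On each side the TISE gives plane waves with k = √(2m(E − V))/ℏ: k₁ = √(2·1.39·9.24) = 5.068, k₂ = √(2·1.39·0.4) = 1.055.
Matching ψ and ψ′ at x = 0 gives r = (k₁ − k₂)/(k₁ + k₂), so R = r² = 0.4297 and T = 1 − R = 0.5703.

R = 0.430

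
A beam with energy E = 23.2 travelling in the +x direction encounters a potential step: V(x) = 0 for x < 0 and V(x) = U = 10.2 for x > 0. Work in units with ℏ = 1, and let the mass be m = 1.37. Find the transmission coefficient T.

The wavenumbers are k₁ = √(2mE)/ℏ = 7.973 on the left and k₂ = √(2m(E − U))/ℏ = 5.968 on the right.
Continuity of ψ and ψ′ at the step yields the reflection amplitude r = (k₁ − k₂)/(k₁ + k₂) = 0.1438; thus R = |r|² = 0.02068, T = 0.9793.

T = 0.979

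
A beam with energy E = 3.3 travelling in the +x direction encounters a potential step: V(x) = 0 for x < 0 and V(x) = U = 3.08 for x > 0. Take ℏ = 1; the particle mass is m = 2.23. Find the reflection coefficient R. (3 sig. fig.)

R = 0.348

On each side the TISE gives plane waves with k = √(2m(E − V))/ℏ: k₁ = √(2·2.23·3.3) = 3.836, k₂ = √(2·2.23·0.22) = 0.9906.
Matching ψ and ψ′ at x = 0 gives r = (k₁ − k₂)/(k₁ + k₂), so R = r² = 0.3476 and T = 1 − R = 0.6524.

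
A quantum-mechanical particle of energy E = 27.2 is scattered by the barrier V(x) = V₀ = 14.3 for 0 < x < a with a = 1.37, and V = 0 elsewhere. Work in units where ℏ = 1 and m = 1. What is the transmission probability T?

T = 0.946

E > V₀: inside the barrier k₂ = √(2m(E − V₀))/ℏ = 5.079, k₂a = 6.959.
T = [1 + V₀² sin²(k₂a) / (4E(E − V₀))]⁻¹ = 1/1.057 = 0.946.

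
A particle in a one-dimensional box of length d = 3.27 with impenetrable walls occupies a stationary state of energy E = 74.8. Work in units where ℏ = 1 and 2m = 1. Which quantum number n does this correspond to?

For an infinite well E_n = n²π²ℏ²/(2md²), so n = (d/πℏ)√(2mE).
n = (3.27/π) × √(2 × 0.5 × 74.8) = 9.002 → n = 9.

n = 9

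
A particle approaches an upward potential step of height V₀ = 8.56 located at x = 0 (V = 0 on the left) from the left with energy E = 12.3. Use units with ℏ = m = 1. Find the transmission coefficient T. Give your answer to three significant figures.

On each side the TISE gives plane waves with k = √(2m(E − V))/ℏ: k₁ = √(2·1·12.3) = 4.960, k₂ = √(2·1·3.74) = 2.735.
Continuity of ψ and ψ′ at the step yields the reflection amplitude r = (k₁ − k₂)/(k₁ + k₂) = 0.2891; thus R = |r|² = 0.08360, T = 0.9164.

T = 0.916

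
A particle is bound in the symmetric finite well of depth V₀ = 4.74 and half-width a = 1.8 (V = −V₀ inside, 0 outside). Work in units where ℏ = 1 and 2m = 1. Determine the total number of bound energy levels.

N = 3

Define the well-strength parameter z₀ = (a/ℏ)√(2mV₀) = 1.8 × √(2·0.5·4.74) = 3.919.
The even/odd transcendental equations gain one root per π/2 in z₀, giving N = 1 + ⌊2z₀/π⌋ = 1 + ⌊2.495⌋ = 3.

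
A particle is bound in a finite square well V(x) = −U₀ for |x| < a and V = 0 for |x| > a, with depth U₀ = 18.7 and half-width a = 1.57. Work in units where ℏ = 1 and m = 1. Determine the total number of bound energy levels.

The dimensionless depth is z₀ = a√(2mU₀)/ℏ = 1.57 × √(37.40) = 9.601.
The even/odd transcendental equations gain one root per π/2 in z₀, giving N = 1 + ⌊2z₀/π⌋ = 1 + ⌊6.112⌋ = 7.

N = 7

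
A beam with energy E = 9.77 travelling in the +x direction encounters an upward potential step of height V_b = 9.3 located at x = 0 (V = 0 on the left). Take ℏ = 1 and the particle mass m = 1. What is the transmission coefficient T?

On each side the TISE gives plane waves with k = √(2m(E − V))/ℏ: k₁ = √(2·1·9.77) = 4.420, k₂ = √(2·1·0.47) = 0.9695.
Continuity of ψ and ψ′ at the step yields the reflection amplitude r = (k₁ − k₂)/(k₁ + k₂) = 0.6402; thus R = |r|² = 0.4099, T = 0.5901.

T = 0.590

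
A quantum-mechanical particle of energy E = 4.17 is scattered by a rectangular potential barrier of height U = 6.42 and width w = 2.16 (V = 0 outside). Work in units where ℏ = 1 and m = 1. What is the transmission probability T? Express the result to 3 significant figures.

T = 0.000381

Since E < U the interior solution is evanescent with decay constant κ = √(2m(U − E))/ℏ = 2.121.
κw = 4.582, sinh(κw) = 48.85.
Matching ψ, ψ′ at both faces gives T = [1 + U² sinh²(κw) / (4E(U − E))]⁻¹ = 1/2622 = 0.000381.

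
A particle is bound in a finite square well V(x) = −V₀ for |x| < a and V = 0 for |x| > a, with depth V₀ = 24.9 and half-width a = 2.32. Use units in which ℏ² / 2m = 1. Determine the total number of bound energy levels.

Define the well-strength parameter z₀ = (a/ℏ)√(2mV₀) = 2.32 × √(2·0.5·24.9) = 11.58.
The even/odd transcendental equations gain one root per π/2 in z₀, giving N = 1 + ⌊2z₀/π⌋ = 1 + ⌊7.370⌋ = 8.

N = 8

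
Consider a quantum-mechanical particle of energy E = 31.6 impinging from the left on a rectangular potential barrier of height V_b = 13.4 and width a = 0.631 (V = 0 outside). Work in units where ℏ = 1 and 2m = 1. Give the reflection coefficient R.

Above the barrier the interior wavenumber is k₂ = √(2m(E − V_b))/ℏ = 4.266, giving phase k₂a = 2.692.
T = [1 + V_b² sin²(k₂a) / (4E(E − V_b))]⁻¹ = 1/1.015 = 0.985.
R = 1 − T = 0.0145.

R = 0.0145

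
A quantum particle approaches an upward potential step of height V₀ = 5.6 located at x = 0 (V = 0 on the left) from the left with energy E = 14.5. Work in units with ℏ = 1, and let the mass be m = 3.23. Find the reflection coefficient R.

The wavenumbers are k₁ = √(2mE)/ℏ = 9.678 on the left and k₂ = √(2m(E − V₀))/ℏ = 7.582 on the right.
Continuity of ψ and ψ′ at the step yields the reflection amplitude r = (k₁ − k₂)/(k₁ + k₂) = 0.1214; thus R = |r|² = 0.01474, T = 0.9853.

R = 0.0147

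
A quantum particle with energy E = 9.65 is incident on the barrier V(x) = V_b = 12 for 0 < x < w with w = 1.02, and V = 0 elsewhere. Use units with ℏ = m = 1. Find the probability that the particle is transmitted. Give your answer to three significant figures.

Since E < V_b the interior solution is evanescent with decay constant κ = √(2m(V_b − E))/ℏ = 2.168.
κw = 2.211, sinh(κw) = 4.509.
The exact tunnelling result is T⁻¹ = 1 + V_b² sinh²(κw) / [4E(V_b − E)] = 33.28, so T = 0.0301.

T = 0.0301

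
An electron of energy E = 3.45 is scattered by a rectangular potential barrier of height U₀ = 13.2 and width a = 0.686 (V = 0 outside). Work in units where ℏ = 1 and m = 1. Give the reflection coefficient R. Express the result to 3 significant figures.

R = 0.993

Since E < U₀ the interior solution is evanescent with decay constant κ = √(2m(U₀ − E))/ℏ = 4.416.
κa = 3.029, sinh(κa) = 10.32.
Matching ψ, ψ′ at both faces gives T = [1 + U₀² sinh²(κa) / (4E(U₀ − E))]⁻¹ = 1/138.8 = 0.00720.
R = 1 − T = 0.993.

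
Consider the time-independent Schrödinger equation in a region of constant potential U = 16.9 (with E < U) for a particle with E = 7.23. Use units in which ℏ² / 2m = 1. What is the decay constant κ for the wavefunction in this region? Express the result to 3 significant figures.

Since E < U the TISE in this region is ψ'' = κ²ψ with κ = √(2m(U − E))/ℏ.
κ = √(2 × 0.5 × 9.67) = 3.110.

κ = 3.11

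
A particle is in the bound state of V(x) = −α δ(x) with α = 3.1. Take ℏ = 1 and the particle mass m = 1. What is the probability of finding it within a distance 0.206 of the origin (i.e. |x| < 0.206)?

P = 0.721

The normalised bound state is ψ = √κ e^{−κ|x|} with κ = mα/ℏ² = 3.100.
P(|x| < d) = ∫_{−d}^{d} κ e^{−2κ|x|} dx = 1 − e^{−2κd} = 1 − e^{−1.277} = 0.7212.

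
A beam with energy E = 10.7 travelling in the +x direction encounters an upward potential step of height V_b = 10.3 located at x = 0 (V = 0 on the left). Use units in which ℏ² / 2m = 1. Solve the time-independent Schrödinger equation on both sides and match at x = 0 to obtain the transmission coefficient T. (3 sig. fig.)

The wavenumbers are k₁ = √(2mE)/ℏ = 3.271 on the left and k₂ = √(2m(E − V_b))/ℏ = 0.6325 on the right.
Matching ψ and ψ′ at x = 0 gives r = (k₁ − k₂)/(k₁ + k₂), so R = r² = 0.4569 and T = 1 − R = 0.5431.

T = 0.543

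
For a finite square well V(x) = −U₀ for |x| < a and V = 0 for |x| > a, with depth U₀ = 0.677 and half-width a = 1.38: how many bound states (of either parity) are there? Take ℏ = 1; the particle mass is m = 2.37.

Define the well-strength parameter z₀ = (a/ℏ)√(2mU₀) = 1.38 × √(2·2.37·0.677) = 2.472.
A new bound state (alternating even/odd) appears each time z₀ passes a multiple of π/2, so N = ⌊2z₀/π⌋ + 1 = ⌊1.574⌋ + 1 = 2.

N = 2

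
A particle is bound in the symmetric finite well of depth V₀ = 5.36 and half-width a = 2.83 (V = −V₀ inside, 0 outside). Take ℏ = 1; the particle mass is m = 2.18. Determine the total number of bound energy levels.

N = 9

Define the well-strength parameter z₀ = (a/ℏ)√(2mV₀) = 2.83 × √(2·2.18·5.36) = 13.68.
The even/odd transcendental equations gain one root per π/2 in z₀, giving N = 1 + ⌊2z₀/π⌋ = 1 + ⌊8.709⌋ = 9.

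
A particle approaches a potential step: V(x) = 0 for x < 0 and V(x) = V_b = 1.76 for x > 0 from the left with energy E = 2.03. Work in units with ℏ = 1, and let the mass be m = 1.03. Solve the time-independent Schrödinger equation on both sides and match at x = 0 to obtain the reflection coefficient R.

The wavenumbers are k₁ = √(2mE)/ℏ = 2.045 on the left and k₂ = √(2m(E − V_b))/ℏ = 0.7458 on the right.
Matching ψ and ψ′ at x = 0 gives r = (k₁ − k₂)/(k₁ + k₂), so R = r² = 0.2167 and T = 1 − R = 0.7833.

R = 0.217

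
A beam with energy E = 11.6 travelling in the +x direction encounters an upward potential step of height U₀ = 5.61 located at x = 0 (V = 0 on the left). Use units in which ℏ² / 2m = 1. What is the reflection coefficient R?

R = 0.0268

On each side the TISE gives plane waves with k = √(2m(E − V))/ℏ: k₁ = √(2·½·11.6) = 3.406, k₂ = √(2·½·5.99) = 2.447.
Matching ψ and ψ′ at x = 0 gives r = (k₁ − k₂)/(k₁ + k₂), so R = r² = 0.02681 and T = 1 − R = 0.9732.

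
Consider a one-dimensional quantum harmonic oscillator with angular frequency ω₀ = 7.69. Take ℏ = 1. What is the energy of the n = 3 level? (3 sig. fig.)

Using E_n = (n + ½)ℏω₀: E_3 = 3.5 × 7.69 = 26.92.

E = 26.9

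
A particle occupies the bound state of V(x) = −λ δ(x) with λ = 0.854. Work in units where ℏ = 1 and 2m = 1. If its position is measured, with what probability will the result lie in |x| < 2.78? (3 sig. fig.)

P = 0.907

The normalised bound state is ψ = √κ e^{−κ|x|} with κ = mλ/ℏ² = 0.4270.
P(|x| < d) = ∫_{−d}^{d} κ e^{−2κ|x|} dx = 1 − e^{−2κd} = 1 − e^{−2.374} = 0.9069.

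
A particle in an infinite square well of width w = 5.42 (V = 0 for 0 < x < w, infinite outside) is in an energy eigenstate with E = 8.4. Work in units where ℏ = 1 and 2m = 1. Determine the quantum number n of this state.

n = 5

From E_n = n²π²ℏ²/(2mw²) invert to n = √(2mw²E)/(πℏ).
n = (5.42/π) × √(2 × 0.5 × 8.4) = 5.000 → n = 5.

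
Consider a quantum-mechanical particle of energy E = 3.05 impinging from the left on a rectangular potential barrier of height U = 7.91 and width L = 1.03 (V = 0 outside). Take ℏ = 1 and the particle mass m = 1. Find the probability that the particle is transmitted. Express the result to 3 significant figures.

T = 0.00614

E < U: inside the barrier ψ ∝ e^{±κx} with κ = √(2m(U − E))/ℏ = 3.118.
κL = 3.211, sinh(κL) = 12.38.
The exact tunnelling result is T⁻¹ = 1 + U² sinh²(κL) / [4E(U − E)] = 162.9, so T = 0.00614.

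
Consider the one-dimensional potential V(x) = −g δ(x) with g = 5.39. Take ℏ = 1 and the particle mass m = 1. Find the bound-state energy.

The bound state is ψ(x) = √κ e^{−κ|x|}. The derivative jump ψ'(0⁺) − ψ'(0⁻) = −(2mg/ℏ²)ψ(0) fixes κ = mg/ℏ² = 5.390.
Then E = −ℏ²κ²/(2m) = −mg²/(2ℏ²) = -14.53.

E = -14.5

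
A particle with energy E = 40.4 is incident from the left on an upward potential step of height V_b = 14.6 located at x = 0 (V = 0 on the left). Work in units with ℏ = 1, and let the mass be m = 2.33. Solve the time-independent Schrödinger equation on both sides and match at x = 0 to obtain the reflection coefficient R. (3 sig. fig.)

R = 0.0125

The wavenumbers are k₁ = √(2mE)/ℏ = 13.72 on the left and k₂ = √(2m(E − V_b))/ℏ = 10.96 on the right.
Matching ψ and ψ′ at x = 0 gives r = (k₁ − k₂)/(k₁ + k₂), so R = r² = 0.01246 and T = 1 − R = 0.9875.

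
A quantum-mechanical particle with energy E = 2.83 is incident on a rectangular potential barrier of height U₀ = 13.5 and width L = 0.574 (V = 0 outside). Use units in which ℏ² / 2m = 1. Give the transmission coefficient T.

T = 0.0614

E < U₀: inside the barrier ψ ∝ e^{±κx} with κ = √(2m(U₀ − E))/ℏ = 3.266.
κL = 1.875, sinh(κL) = 3.184.
Matching ψ, ψ′ at both faces gives T = [1 + U₀² sinh²(κL) / (4E(U₀ − E))]⁻¹ = 1/16.29 = 0.0614.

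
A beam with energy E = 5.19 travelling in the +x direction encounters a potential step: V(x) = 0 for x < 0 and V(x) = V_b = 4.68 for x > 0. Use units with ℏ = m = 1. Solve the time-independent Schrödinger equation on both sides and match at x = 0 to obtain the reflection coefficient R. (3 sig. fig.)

The wavenumbers are k₁ = √(2mE)/ℏ = 3.222 on the left and k₂ = √(2m(E − V_b))/ℏ = 1.010 on the right.
Continuity of ψ and ψ′ at the step yields the reflection amplitude r = (k₁ − k₂)/(k₁ + k₂) = 0.5227; thus R = |r|² = 0.2732, T = 0.7268.

R = 0.273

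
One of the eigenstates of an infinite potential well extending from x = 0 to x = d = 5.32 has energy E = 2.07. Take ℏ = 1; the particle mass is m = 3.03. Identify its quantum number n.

For an infinite well E_n = n²π²ℏ²/(2md²), so n = (d/πℏ)√(2mE).
n = (5.32/π) × √(2 × 3.03 × 2.07) = 5.998 → n = 6.

n = 6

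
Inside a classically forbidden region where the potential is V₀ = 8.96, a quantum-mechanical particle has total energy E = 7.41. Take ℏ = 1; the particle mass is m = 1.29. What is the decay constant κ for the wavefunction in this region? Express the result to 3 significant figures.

Since E < V₀ the TISE in this region is ψ'' = κ²ψ with κ = √(2m(V₀ − E))/ℏ.
κ = √(2 × 1.29 × 1.55) = 2.000.

κ = 2.00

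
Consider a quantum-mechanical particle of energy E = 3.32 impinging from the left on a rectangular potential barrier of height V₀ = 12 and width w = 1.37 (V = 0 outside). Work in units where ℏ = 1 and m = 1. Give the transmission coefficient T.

T = 0.0000353

Since E < V₀ the interior solution is evanescent with decay constant κ = √(2m(V₀ − E))/ℏ = 4.167.
κw = 5.708, sinh(κw) = 150.7.
The exact tunnelling result is T⁻¹ = 1 + V₀² sinh²(κw) / [4E(V₀ − E)] = 28350, so T = 0.0000353.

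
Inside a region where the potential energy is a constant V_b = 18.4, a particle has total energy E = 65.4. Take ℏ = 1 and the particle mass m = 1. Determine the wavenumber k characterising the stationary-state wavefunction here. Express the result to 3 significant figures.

k = 9.70

With E > V_b the solution is oscillatory, ψ ∝ e^{±ikx} with k = √(2m(E − V_b))/ℏ.
k = √(2 × 1 × 47) = 9.695.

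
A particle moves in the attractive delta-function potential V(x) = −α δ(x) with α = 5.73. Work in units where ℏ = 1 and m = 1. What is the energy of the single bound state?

E = -16.4

For x ≠ 0 the bound state is ψ ∝ e^{−κ|x|}; integrating the TISE across the delta gives the cusp condition 2κ = 2mα/ℏ², so κ = 5.730.
Then E = −ℏ²κ²/(2m) = −mα²/(2ℏ²) = -16.42.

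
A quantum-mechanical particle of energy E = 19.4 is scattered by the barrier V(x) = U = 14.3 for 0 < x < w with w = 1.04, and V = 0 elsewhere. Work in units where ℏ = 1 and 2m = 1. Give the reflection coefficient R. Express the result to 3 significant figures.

E > U: inside the barrier k₂ = √(2m(E − U))/ℏ = 2.258, k₂w = 2.349.
Matching at both interfaces gives T⁻¹ = 1 + U² sin²(k₂w) / [4E(E − U)] = 1.262, hence T = 0.792.
R = 1 − T = 0.208.

R = 0.208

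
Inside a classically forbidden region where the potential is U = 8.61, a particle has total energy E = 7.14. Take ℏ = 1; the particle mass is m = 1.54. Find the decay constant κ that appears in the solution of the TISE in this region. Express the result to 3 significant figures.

κ = 2.13

Since E < U the TISE in this region is ψ'' = κ²ψ with κ = √(2m(U − E))/ℏ.
κ = √(2 × 1.54 × 1.47) = 2.128.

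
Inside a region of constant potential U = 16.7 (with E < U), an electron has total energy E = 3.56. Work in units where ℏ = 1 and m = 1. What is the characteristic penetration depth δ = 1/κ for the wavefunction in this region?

δ = 0.195

Since E < U the TISE in this region is ψ'' = κ²ψ with κ = √(2m(U − E))/ℏ.
κ = √(2 × 1 × 13.14) = 5.126. The penetration depth is δ = 1/κ = 0.195.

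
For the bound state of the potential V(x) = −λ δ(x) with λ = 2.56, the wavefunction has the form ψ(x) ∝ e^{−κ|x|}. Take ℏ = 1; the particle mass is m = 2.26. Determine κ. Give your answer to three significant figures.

Integrating the TISE across x = 0 gives the cusp condition ψ'(0⁺) − ψ'(0⁻) = −(2mλ/ℏ²)ψ(0).
With ψ ∝ e^{−κ|x|} this yields −2κ = −2mλ/ℏ², so κ = mλ/ℏ² = 5.786.

κ = 5.79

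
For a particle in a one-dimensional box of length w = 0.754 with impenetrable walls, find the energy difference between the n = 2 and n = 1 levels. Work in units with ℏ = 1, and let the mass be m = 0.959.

ΔE = 27.2

E_n = n²π²ℏ²/(2mw²), so ΔE = (2² − 1²) π²ℏ²/(2mw²).
ΔE = 3 × π² / (2 × 0.959 × 0.754²) = 27.15.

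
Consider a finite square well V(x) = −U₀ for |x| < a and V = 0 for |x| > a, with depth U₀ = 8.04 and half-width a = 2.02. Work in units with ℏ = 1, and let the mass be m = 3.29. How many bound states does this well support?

Define the well-strength parameter z₀ = (a/ℏ)√(2mU₀) = 2.02 × √(2·3.29·8.04) = 14.69.
A new bound state (alternating even/odd) appears each time z₀ passes a multiple of π/2, so N = ⌊2z₀/π⌋ + 1 = ⌊9.353⌋ + 1 = 10.

N = 10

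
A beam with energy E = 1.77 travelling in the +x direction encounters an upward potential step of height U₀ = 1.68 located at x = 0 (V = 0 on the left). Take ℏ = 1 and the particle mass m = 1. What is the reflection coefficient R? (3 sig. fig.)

On each side the TISE gives plane waves with k = √(2m(E − V))/ℏ: k₁ = √(2·1·1.77) = 1.881, k₂ = √(2·1·0.09) = 0.4243.
Continuity of ψ and ψ′ at the step yields the reflection amplitude r = (k₁ − k₂)/(k₁ + k₂) = 0.6320; thus R = |r|² = 0.3994, T = 0.6006.

R = 0.399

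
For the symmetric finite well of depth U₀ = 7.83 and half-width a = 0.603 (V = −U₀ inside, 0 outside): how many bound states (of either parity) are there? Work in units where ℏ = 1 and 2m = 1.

The dimensionless depth is z₀ = a√(2mU₀)/ℏ = 0.603 × √(7.830) = 1.687.
A new bound state (alternating even/odd) appears each time z₀ passes a multiple of π/2, so N = ⌊2z₀/π⌋ + 1 = ⌊1.074⌋ + 1 = 2.

N = 2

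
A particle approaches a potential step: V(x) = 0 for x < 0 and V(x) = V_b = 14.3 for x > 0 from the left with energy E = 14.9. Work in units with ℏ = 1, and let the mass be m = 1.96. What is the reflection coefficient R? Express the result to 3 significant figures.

On each side the TISE gives plane waves with k = √(2m(E − V))/ℏ: k₁ = √(2·1.96·14.9) = 7.643, k₂ = √(2·1.96·0.6) = 1.534.
Continuity of ψ and ψ′ at the step yields the reflection amplitude r = (k₁ − k₂)/(k₁ + k₂) = 0.6657; thus R = |r|² = 0.4432, T = 0.5568.

R = 0.443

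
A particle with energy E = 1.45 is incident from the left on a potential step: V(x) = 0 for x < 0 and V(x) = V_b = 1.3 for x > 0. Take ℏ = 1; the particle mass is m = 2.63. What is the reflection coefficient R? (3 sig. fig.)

R = 0.263

The wavenumbers are k₁ = √(2mE)/ℏ = 2.762 on the left and k₂ = √(2m(E − V_b))/ℏ = 0.8883 on the right.
Continuity of ψ and ψ′ at the step yields the reflection amplitude r = (k₁ − k₂)/(k₁ + k₂) = 0.5133; thus R = |r|² = 0.2635, T = 0.7365.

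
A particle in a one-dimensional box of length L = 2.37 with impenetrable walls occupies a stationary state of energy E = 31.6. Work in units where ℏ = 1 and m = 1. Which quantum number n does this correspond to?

For an infinite well E_n = n²π²ℏ²/(2mL²), so n = (L/πℏ)√(2mE).
n = (2.37/π) × √(2 × 1 × 31.6) = 5.997 → n = 6.

n = 6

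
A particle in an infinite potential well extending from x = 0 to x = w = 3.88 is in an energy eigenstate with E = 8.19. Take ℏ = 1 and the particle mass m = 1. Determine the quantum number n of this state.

n = 5

For an infinite well E_n = n²π²ℏ²/(2mw²), so n = (w/πℏ)√(2mE).
n = (3.88/π) × √(2 × 1 × 8.19) = 4.998 → n = 5.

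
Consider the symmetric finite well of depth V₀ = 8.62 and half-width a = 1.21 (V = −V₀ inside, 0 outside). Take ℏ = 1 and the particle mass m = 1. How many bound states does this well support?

N = 4

The dimensionless depth is z₀ = a√(2mV₀)/ℏ = 1.21 × √(17.24) = 5.024.
The even/odd transcendental equations gain one root per π/2 in z₀, giving N = 1 + ⌊2z₀/π⌋ = 1 + ⌊3.198⌋ = 4.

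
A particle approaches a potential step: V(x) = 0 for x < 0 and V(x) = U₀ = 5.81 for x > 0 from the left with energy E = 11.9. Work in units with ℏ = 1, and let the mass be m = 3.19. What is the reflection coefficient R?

On each side the TISE gives plane waves with k = √(2m(E − V))/ℏ: k₁ = √(2·3.19·11.9) = 8.713, k₂ = √(2·3.19·6.09) = 6.233.
Continuity of ψ and ψ′ at the step yields the reflection amplitude r = (k₁ − k₂)/(k₁ + k₂) = 0.1659; thus R = |r|² = 0.02753, T = 0.9725.

R = 0.0275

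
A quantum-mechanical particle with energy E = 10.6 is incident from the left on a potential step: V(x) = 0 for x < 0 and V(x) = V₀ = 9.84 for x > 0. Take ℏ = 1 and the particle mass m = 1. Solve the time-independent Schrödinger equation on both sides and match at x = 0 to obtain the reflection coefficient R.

R = 0.334

The wavenumbers are k₁ = √(2mE)/ℏ = 4.604 on the left and k₂ = √(2m(E − V₀))/ℏ = 1.233 on the right.
Continuity of ψ and ψ′ at the step yields the reflection amplitude r = (k₁ − k₂)/(k₁ + k₂) = 0.5776; thus R = |r|² = 0.3336, T = 0.6664.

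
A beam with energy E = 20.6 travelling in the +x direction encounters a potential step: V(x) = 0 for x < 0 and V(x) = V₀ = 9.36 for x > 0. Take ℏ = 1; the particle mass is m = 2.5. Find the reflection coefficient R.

R = 0.0226

The wavenumbers are k₁ = √(2mE)/ℏ = 10.15 on the left and k₂ = √(2m(E − V₀))/ℏ = 7.497 on the right.
Matching ψ and ψ′ at x = 0 gives r = (k₁ − k₂)/(k₁ + k₂), so R = r² = 0.02259 and T = 1 − R = 0.9774.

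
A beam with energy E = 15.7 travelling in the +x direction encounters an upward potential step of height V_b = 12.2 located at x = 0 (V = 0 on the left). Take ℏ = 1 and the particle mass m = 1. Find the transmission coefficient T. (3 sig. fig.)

On each side the TISE gives plane waves with k = √(2m(E − V))/ℏ: k₁ = √(2·1·15.7) = 5.604, k₂ = √(2·1·3.5) = 2.646.
Matching ψ and ψ′ at x = 0 gives r = (k₁ − k₂)/(k₁ + k₂), so R = r² = 0.1286 and T = 1 − R = 0.8714.

T = 0.871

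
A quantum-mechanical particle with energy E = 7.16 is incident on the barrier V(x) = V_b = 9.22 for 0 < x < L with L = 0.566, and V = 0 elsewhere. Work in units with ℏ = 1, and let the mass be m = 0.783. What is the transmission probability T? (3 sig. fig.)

Since E < V_b the interior solution is evanescent with decay constant κ = √(2m(V_b − E))/ℏ = 1.796.
κL = 1.017, sinh(κL) = 1.201.
The exact tunnelling result is T⁻¹ = 1 + V_b² sinh²(κL) / [4E(V_b − E)] = 3.078, so T = 0.325.

T = 0.325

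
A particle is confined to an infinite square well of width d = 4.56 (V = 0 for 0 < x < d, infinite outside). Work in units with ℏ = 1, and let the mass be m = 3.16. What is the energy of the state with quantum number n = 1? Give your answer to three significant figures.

E = 0.0751

The infinite-well eigenfunctions ψ_n = √(2/d) sin(nπx/d) vanish at both walls, giving E_n = n²π²ℏ²/(2md²).
E_1 = 1² × π² / (2 × 3.16 × 4.56²) = 0.07510.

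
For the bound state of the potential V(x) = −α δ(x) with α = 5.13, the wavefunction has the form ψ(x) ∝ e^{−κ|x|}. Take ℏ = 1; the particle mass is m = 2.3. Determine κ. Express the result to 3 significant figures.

κ = 11.8

Integrate −(ℏ²/2m)ψ'' − αδ(x)ψ = Eψ from −ε to +ε: the ψ'' term gives ψ'(0⁺) − ψ'(0⁻) and the δ term gives −(2mα/ℏ²)ψ(0).
With ψ ∝ e^{−κ|x|} this yields −2κ = −2mα/ℏ², so κ = mα/ℏ² = 11.80.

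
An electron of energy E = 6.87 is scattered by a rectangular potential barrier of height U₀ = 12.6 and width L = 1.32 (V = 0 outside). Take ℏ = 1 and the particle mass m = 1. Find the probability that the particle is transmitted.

E < U₀: inside the barrier ψ ∝ e^{±κx} with κ = √(2m(U₀ − E))/ℏ = 3.385.
κL = 4.469, sinh(κL) = 43.61.
The exact tunnelling result is T⁻¹ = 1 + U₀² sinh²(κL) / [4E(U₀ − E)] = 1918, so T = 0.000521.

T = 0.000521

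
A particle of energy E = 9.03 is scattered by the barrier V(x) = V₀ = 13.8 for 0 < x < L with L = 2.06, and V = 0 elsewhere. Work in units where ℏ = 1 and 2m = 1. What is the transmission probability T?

Since E < V₀ the interior solution is evanescent with decay constant κ = √(2m(V₀ − E))/ℏ = 2.184.
κL = 4.499, sinh(κL) = 44.96.
Matching ψ, ψ′ at both faces gives T = [1 + V₀² sinh²(κL) / (4E(V₀ − E))]⁻¹ = 1/2236 = 0.000447.

T = 0.000447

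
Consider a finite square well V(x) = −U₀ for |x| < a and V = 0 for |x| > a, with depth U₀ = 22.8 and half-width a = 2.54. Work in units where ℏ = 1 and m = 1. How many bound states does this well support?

Define the well-strength parameter z₀ = (a/ℏ)√(2mU₀) = 2.54 × √(2·1·22.8) = 17.15.
A new bound state (alternating even/odd) appears each time z₀ passes a multiple of π/2, so N = ⌊2z₀/π⌋ + 1 = ⌊10.92⌋ + 1 = 11.

N = 11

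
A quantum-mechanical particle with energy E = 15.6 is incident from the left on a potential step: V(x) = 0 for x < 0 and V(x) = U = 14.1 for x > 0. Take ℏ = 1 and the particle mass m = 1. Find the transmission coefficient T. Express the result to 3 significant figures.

T = 0.723

The wavenumbers are k₁ = √(2mE)/ℏ = 5.586 on the left and k₂ = √(2m(E − U))/ℏ = 1.732 on the right.
Matching ψ and ψ′ at x = 0 gives r = (k₁ − k₂)/(k₁ + k₂), so R = r² = 0.2773 and T = 1 − R = 0.7227.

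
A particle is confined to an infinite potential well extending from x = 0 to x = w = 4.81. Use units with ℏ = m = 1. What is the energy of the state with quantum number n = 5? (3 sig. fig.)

E = 5.33

The infinite-well eigenfunctions ψ_n = √(2/w) sin(nπx/w) vanish at both walls, giving E_n = n²π²ℏ²/(2mw²).
E_5 = 5² × π² / (2 × 1 × 4.81²) = 5.332.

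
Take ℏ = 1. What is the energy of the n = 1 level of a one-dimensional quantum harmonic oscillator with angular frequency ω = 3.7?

E = 5.55

The oscillator eigenvalues are E_n = ℏω(n + ½), so E_1 = 3.7 × 1.5 = 5.550.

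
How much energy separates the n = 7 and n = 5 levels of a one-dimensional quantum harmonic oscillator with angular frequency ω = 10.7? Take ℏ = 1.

ΔE = 21.4

E_n = ℏω(n + ½), so ΔE = (7 − 5) ℏω = 2 × 10.7 = 21.40.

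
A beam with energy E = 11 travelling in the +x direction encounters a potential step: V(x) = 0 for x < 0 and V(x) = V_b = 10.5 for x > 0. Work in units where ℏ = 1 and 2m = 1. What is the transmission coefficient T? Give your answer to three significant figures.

T = 0.579

The wavenumbers are k₁ = √(2mE)/ℏ = 3.317 on the left and k₂ = √(2m(E − V_b))/ℏ = 0.7071 on the right.
Continuity of ψ and ψ′ at the step yields the reflection amplitude r = (k₁ − k₂)/(k₁ + k₂) = 0.6485; thus R = |r|² = 0.4206, T = 0.5794.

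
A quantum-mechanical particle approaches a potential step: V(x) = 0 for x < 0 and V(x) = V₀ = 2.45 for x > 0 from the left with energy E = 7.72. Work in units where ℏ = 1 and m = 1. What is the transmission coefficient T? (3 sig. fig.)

T = 0.991

On each side the TISE gives plane waves with k = √(2m(E − V))/ℏ: k₁ = √(2·1·7.72) = 3.929, k₂ = √(2·1·5.27) = 3.247.
Continuity of ψ and ψ′ at the step yields the reflection amplitude r = (k₁ − k₂)/(k₁ + k₂) = 0.09516; thus R = |r|² = 0.009055, T = 0.9909.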